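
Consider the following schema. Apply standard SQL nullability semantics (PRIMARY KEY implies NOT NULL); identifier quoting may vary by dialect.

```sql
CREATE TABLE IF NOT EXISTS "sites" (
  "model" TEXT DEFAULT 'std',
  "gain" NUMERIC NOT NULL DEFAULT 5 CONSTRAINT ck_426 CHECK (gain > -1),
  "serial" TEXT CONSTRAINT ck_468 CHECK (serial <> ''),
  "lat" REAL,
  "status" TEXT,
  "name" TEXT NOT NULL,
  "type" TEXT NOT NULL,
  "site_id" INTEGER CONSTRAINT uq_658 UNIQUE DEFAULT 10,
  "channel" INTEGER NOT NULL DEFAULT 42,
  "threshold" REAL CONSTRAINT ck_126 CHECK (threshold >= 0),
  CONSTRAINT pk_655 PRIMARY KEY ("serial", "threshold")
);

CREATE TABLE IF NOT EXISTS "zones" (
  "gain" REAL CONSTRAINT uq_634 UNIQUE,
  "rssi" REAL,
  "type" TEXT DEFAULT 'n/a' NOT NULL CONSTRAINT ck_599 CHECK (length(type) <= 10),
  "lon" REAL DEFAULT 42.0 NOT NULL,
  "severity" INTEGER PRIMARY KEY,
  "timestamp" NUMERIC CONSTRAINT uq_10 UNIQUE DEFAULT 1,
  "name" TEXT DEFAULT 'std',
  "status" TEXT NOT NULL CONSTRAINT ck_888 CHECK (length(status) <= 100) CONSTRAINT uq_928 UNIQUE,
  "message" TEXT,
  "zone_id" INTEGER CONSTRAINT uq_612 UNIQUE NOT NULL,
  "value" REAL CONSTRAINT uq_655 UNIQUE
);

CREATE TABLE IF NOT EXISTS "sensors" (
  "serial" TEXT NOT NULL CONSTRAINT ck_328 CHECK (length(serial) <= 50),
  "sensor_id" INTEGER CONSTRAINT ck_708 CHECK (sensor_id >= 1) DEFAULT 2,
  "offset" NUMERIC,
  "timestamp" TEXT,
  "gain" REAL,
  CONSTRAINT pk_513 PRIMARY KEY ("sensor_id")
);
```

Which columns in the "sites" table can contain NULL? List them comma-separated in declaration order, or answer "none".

model, lat, status, site_id

- model: DEFAULT only fills an omitted column; an explicit NULL is still allowed → nullable.
- gain: declared NOT NULL → not nullable.
- serial: part of the PRIMARY KEY, which implies NOT NULL → not nullable.
- lat: no NOT NULL constraint applies → nullable.
- status: no NOT NULL constraint applies → nullable.
- name: declared NOT NULL → not nullable.
- type: declared NOT NULL → not nullable.
- site_id: UNIQUE does not imply NOT NULL → nullable.
- channel: declared NOT NULL → not nullable.
- threshold: part of the PRIMARY KEY, which implies NOT NULL → not nullable.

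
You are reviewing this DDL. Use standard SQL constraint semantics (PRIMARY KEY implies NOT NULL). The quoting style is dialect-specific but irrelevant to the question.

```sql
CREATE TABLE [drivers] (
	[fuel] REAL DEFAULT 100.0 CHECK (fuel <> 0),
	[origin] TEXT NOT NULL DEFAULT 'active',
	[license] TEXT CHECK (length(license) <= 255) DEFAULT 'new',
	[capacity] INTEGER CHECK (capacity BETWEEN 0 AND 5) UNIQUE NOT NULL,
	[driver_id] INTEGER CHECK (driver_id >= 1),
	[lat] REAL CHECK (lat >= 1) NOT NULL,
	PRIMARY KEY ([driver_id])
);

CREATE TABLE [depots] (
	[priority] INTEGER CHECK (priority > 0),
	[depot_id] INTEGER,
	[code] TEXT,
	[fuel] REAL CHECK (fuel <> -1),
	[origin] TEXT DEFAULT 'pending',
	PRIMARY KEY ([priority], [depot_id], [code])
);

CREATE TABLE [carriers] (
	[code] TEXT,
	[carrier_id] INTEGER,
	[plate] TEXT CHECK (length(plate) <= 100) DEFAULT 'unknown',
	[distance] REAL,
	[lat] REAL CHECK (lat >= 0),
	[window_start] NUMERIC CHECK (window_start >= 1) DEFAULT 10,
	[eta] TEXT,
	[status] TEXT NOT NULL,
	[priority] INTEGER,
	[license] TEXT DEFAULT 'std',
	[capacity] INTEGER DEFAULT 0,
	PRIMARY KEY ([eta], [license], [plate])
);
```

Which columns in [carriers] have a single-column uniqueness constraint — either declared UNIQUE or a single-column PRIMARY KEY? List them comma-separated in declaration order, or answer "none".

none

- code: no UNIQUE or single-column PK constraint.
- carrier_id: no UNIQUE or single-column PK constraint.
- plate: part of a composite PRIMARY KEY — only the tuple is unique, not this column on its own.
- distance: no UNIQUE or single-column PK constraint.
- lat: no UNIQUE or single-column PK constraint.
- window_start: no UNIQUE or single-column PK constraint.
- eta: part of a composite PRIMARY KEY — only the tuple is unique, not this column on its own.
- status: no UNIQUE or single-column PK constraint.
- priority: no UNIQUE or single-column PK constraint.
- license: part of a composite PRIMARY KEY — only the tuple is unique, not this column on its own.
- capacity: no UNIQUE or single-column PK constraint.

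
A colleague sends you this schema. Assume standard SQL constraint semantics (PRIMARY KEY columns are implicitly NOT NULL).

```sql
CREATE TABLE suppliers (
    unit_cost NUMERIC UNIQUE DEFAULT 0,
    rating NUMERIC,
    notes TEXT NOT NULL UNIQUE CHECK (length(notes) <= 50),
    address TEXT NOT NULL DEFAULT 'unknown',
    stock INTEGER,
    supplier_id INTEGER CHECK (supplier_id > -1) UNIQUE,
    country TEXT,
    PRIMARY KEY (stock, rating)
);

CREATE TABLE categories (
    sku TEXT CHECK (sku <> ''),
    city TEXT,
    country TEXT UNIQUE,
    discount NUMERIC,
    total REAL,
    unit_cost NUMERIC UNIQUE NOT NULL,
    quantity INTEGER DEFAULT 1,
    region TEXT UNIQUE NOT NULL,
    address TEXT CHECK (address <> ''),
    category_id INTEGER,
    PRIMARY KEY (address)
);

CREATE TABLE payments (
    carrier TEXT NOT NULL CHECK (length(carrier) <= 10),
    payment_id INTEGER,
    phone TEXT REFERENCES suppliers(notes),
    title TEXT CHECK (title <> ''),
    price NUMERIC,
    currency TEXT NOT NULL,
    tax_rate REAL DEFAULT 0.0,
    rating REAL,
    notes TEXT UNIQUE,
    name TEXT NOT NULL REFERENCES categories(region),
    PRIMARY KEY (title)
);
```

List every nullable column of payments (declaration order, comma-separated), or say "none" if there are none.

- carrier: declared NOT NULL → not nullable.
- payment_id: no NOT NULL constraint applies → nullable.
- phone: a foreign key column may be NULL unless separately constrained → nullable.
- title: part of the PRIMARY KEY, which implies NOT NULL → not nullable.
- price: no NOT NULL constraint applies → nullable.
- currency: declared NOT NULL → not nullable.
- tax_rate: DEFAULT only fills an omitted column; an explicit NULL is still allowed → nullable.
- rating: no NOT NULL constraint applies → nullable.
- notes: UNIQUE does not imply NOT NULL → nullable.
- name: declared NOT NULL → not nullable.

payment_id, phone, price, tax_rate, rating, notes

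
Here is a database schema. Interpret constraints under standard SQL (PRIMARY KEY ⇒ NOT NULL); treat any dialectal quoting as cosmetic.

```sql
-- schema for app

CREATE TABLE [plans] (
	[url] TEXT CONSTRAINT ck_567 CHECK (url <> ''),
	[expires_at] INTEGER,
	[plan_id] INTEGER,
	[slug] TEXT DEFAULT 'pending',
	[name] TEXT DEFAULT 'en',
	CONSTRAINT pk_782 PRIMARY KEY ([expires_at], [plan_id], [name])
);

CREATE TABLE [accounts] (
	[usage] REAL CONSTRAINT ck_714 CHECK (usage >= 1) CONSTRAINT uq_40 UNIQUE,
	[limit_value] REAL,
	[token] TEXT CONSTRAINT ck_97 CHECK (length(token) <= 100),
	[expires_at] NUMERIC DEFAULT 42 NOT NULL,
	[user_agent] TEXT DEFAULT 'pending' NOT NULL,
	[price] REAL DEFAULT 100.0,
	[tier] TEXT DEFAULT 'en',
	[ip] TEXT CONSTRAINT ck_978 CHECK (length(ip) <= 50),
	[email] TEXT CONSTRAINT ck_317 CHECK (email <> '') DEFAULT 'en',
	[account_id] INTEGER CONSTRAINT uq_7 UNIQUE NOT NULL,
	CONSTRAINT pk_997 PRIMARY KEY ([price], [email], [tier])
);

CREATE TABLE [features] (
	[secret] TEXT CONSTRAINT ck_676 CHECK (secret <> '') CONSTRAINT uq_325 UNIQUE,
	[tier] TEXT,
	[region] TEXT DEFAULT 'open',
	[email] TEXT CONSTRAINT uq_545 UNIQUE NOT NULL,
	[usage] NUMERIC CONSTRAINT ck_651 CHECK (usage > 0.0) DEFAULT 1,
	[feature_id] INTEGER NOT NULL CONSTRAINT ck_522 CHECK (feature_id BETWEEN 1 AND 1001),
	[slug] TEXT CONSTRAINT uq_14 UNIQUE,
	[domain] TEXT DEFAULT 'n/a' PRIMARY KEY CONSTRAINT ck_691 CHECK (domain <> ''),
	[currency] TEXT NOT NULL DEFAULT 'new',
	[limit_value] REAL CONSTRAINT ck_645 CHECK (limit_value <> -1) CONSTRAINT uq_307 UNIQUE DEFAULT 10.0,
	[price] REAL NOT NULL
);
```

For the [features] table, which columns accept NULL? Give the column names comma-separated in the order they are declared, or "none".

- secret: CHECK does not forbid NULL (a CHECK constraint passes when its expression is NULL) → nullable.
- tier: no NOT NULL constraint applies → nullable.
- region: DEFAULT only fills an omitted column; an explicit NULL is still allowed → nullable.
- email: declared NOT NULL → not nullable.
- usage: CHECK does not forbid NULL (a CHECK constraint passes when its expression is NULL) → nullable.
- feature_id: declared NOT NULL → not nullable.
- slug: UNIQUE does not imply NOT NULL → nullable.
- domain: part of the PRIMARY KEY, which implies NOT NULL → not nullable.
- currency: declared NOT NULL → not nullable.
- limit_value: CHECK does not forbid NULL (a CHECK constraint passes when its expression is NULL) → nullable.
- price: declared NOT NULL → not nullable.

secret, tier, region, usage, slug, limit_value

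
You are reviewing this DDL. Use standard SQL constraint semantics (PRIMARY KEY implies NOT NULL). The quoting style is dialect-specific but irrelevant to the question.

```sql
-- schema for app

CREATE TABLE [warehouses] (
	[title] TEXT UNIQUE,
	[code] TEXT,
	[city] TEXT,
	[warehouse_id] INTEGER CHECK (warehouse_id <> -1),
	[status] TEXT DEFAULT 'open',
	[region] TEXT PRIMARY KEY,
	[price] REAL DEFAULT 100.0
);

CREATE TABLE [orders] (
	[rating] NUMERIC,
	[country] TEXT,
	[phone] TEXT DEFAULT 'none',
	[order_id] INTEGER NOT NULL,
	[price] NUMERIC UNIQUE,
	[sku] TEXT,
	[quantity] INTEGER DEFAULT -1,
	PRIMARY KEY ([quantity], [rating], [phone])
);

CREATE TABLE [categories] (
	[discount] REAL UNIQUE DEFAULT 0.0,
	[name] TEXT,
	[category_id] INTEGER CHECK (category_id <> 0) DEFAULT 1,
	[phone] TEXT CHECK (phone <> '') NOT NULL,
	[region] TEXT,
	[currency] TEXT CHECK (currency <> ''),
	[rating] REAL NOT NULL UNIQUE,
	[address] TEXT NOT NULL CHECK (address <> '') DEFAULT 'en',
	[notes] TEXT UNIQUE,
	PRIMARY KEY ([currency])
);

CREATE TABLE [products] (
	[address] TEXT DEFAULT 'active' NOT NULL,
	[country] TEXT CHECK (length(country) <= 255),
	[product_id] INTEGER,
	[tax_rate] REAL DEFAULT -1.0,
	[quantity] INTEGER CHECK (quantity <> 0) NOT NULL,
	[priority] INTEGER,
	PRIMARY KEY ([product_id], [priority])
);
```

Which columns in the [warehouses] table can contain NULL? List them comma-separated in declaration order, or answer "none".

- title: UNIQUE does not imply NOT NULL → nullable.
- code: no NOT NULL constraint applies → nullable.
- city: no NOT NULL constraint applies → nullable.
- warehouse_id: CHECK does not forbid NULL (a CHECK constraint passes when its expression is NULL) → nullable.
- status: DEFAULT only fills an omitted column; an explicit NULL is still allowed → nullable.
- region: part of the PRIMARY KEY, which implies NOT NULL → not nullable.
- price: DEFAULT only fills an omitted column; an explicit NULL is still allowed → nullable.

title, code, city, warehouse_id, status, price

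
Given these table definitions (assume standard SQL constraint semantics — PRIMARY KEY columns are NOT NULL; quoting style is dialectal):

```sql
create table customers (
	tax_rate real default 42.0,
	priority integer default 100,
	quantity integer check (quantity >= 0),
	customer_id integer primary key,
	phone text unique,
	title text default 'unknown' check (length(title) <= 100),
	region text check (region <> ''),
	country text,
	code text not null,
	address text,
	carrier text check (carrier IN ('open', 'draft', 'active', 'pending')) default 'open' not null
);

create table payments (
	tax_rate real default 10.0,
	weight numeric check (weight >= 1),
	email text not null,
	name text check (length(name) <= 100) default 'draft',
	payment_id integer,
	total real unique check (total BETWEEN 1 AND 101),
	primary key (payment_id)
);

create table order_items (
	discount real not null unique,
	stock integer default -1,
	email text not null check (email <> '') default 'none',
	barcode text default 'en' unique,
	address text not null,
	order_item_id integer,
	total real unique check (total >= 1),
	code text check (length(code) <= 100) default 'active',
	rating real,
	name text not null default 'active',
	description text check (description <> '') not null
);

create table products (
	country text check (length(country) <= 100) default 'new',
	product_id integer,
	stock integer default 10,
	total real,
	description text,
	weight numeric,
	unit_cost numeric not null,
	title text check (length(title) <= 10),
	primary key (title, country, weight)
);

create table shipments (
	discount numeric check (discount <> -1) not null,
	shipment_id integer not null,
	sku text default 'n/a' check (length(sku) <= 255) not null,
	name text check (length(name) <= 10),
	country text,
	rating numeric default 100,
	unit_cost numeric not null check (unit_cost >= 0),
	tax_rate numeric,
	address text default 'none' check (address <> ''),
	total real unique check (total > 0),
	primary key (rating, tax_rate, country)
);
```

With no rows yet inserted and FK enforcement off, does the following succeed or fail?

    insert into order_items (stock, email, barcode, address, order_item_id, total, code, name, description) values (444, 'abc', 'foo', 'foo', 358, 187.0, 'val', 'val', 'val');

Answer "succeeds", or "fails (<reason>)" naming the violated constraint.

discount is omitted from the column list and has no DEFAULT, so it would receive NULL.
But discount is declared NOT NULL.

fails (NOT NULL on discount)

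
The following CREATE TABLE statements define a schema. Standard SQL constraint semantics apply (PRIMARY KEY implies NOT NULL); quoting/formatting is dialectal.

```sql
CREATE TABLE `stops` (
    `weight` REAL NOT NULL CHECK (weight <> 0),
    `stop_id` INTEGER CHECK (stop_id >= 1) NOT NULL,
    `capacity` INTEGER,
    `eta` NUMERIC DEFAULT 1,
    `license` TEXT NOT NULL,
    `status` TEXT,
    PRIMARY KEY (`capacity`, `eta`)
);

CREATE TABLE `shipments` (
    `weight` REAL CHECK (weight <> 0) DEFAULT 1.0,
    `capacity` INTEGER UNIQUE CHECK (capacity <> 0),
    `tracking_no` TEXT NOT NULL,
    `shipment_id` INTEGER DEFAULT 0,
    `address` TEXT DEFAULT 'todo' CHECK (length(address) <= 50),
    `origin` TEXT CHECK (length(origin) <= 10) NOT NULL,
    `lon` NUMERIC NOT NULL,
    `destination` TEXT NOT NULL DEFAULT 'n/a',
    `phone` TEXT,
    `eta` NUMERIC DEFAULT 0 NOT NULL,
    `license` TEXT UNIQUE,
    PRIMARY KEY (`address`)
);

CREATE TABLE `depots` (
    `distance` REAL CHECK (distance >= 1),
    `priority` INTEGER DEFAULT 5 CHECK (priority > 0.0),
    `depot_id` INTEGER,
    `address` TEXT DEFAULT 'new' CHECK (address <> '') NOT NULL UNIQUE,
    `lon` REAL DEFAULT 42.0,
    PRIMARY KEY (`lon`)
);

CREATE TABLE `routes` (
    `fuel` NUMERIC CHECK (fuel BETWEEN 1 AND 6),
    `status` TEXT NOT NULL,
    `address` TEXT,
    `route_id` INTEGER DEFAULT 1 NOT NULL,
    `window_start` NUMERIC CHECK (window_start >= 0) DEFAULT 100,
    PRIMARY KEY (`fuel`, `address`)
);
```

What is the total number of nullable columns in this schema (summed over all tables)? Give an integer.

10

stops: 1 nullable (status — PK (capacity, eta) and explicit NOT NULL columns excluded).
shipments: 5 nullable (weight, capacity, shipment_id, phone, license — PK (address) and explicit NOT NULL columns excluded).
depots: 3 nullable (distance, priority, depot_id — PK (lon) and explicit NOT NULL columns excluded).
routes: 1 nullable (window_start — PK (fuel, address) and explicit NOT NULL columns excluded).
Total: 1 + 5 + 3 + 1 = 10.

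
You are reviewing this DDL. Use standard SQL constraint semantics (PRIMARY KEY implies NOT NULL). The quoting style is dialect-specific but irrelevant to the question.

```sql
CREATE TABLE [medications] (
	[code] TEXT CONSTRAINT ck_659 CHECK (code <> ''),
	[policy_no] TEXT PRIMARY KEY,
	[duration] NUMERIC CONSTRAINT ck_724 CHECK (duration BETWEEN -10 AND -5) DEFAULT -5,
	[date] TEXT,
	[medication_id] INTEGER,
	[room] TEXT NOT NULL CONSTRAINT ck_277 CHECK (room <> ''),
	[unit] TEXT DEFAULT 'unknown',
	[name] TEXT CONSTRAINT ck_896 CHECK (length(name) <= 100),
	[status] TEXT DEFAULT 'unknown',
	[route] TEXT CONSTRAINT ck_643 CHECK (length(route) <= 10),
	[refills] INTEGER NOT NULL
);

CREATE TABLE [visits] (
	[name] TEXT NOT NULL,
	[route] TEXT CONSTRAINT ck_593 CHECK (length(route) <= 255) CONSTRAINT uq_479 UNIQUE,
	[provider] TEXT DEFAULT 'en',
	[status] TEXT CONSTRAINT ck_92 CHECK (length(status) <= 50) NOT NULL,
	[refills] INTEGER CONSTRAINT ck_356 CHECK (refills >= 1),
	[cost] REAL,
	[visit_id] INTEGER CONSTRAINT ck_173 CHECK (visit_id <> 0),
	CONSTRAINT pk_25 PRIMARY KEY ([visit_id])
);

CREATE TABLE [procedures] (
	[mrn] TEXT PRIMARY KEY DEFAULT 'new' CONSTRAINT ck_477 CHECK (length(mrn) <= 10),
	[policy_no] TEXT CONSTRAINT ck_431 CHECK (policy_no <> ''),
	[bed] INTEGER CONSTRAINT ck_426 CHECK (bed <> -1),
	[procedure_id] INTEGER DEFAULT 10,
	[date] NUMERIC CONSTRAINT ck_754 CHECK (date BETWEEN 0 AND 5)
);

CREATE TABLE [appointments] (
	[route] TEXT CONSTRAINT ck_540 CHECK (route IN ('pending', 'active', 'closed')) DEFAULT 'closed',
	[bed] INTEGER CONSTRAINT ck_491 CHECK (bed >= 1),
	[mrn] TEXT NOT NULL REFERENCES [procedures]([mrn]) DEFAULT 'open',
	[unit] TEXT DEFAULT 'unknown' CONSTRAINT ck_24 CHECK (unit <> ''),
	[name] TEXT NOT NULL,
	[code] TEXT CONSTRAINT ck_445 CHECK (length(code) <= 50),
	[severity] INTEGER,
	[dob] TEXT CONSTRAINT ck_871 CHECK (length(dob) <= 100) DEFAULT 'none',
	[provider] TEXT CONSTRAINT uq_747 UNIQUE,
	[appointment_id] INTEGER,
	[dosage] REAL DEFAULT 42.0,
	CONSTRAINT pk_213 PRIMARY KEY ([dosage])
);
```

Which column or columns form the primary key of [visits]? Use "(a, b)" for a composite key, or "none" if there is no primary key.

visit_id is declared PRIMARY KEY as a table-level PRIMARY KEY clause.

visit_id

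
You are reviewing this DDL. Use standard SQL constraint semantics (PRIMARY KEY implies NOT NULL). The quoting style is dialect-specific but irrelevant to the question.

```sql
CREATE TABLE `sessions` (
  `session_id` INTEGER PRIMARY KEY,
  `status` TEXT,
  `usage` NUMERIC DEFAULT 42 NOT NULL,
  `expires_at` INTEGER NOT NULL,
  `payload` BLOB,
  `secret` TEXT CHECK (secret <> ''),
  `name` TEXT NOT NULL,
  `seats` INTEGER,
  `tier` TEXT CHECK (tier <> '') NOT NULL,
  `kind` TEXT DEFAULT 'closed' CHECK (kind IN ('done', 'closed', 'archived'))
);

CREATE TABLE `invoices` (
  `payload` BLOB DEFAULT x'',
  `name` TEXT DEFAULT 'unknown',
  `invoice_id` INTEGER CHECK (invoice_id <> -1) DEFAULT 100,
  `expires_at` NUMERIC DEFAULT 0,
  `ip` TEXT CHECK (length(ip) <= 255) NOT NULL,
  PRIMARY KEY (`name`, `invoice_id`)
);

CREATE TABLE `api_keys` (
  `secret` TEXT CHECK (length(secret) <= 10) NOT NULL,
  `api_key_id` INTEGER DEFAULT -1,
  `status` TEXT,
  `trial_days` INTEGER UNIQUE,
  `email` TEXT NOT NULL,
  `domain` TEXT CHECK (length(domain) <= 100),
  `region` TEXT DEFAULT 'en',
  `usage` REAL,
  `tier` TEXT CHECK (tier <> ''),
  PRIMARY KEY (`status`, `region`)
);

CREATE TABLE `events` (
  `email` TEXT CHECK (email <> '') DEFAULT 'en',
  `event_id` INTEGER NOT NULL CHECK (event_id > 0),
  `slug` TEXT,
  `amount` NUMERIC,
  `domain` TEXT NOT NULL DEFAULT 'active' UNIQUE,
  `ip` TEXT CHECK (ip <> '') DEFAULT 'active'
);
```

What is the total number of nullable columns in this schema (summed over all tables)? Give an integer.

16

sessions: 5 nullable (status, payload, secret, seats, kind — PK (session_id) and explicit NOT NULL columns excluded).
invoices: 2 nullable (payload, expires_at — PK (name, invoice_id) and explicit NOT NULL columns excluded).
api_keys: 5 nullable (api_key_id, trial_days, domain, usage, tier — PK (status, region) and explicit NOT NULL columns excluded).
events: 4 nullable (email, slug, amount, ip — PK none and explicit NOT NULL columns excluded).
Total: 5 + 2 + 5 + 4 = 16.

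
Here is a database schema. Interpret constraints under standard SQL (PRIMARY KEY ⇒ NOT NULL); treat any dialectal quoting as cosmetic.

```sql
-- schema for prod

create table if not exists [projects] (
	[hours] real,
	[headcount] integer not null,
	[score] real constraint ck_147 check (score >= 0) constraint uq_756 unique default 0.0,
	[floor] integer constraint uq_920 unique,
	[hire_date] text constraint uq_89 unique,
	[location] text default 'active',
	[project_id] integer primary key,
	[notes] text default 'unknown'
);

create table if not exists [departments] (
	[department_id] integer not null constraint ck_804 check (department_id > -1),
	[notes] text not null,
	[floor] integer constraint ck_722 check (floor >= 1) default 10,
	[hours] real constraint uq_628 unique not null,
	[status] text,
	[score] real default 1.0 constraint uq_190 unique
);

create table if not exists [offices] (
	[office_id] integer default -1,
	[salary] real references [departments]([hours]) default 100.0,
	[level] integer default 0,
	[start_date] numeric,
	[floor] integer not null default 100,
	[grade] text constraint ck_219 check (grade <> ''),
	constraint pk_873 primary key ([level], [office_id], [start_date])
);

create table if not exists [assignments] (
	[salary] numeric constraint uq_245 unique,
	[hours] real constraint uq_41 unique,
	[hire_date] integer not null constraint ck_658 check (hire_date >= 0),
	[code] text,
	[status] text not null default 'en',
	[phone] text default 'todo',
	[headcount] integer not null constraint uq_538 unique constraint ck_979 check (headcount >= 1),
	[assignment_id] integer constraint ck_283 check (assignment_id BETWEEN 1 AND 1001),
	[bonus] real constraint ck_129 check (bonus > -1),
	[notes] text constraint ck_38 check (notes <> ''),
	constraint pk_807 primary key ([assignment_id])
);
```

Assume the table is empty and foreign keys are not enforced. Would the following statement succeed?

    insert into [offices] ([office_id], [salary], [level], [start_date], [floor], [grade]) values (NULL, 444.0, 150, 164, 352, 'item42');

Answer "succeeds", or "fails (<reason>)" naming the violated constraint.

office_id is explicitly set to NULL, but office_id is part of the PRIMARY KEY (implied NOT NULL).

fails (NOT NULL on office_id)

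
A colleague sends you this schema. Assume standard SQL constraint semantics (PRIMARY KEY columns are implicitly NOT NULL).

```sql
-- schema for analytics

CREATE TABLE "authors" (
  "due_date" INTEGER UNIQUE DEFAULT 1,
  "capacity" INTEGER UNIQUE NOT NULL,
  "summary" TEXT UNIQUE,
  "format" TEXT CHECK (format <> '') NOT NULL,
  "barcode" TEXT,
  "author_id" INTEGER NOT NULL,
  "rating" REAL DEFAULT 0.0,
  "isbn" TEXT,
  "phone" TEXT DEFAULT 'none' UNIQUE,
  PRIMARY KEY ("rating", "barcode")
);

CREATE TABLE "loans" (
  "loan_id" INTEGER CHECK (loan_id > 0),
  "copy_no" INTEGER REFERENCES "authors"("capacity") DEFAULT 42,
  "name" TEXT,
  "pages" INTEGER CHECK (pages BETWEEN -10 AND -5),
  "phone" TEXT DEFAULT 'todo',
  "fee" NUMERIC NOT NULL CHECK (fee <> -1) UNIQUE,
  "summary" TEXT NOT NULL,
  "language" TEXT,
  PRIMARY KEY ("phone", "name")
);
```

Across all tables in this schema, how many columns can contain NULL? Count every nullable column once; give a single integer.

8

authors: 4 nullable (due_date, summary, isbn, phone — PK (rating, barcode) and explicit NOT NULL columns excluded).
loans: 4 nullable (loan_id, copy_no, pages, language — PK (phone, name) and explicit NOT NULL columns excluded).
Total: 4 + 4 = 8.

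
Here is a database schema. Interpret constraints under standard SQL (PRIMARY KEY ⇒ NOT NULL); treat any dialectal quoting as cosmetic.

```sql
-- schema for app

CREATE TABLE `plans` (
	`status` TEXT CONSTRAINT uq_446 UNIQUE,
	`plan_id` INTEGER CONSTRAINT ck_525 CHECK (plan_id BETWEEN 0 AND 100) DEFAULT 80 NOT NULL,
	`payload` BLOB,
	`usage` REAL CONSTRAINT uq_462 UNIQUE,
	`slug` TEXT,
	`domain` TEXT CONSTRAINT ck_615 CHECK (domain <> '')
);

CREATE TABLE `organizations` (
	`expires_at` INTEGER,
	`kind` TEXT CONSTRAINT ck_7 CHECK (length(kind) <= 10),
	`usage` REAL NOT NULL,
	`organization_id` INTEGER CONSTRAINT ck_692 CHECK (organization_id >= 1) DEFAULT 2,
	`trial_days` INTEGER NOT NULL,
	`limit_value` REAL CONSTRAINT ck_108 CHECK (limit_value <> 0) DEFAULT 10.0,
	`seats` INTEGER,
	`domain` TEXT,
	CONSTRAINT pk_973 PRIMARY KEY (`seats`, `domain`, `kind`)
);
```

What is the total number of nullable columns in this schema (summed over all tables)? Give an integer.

plans: 5 nullable (status, payload, usage, slug, domain — PK none and explicit NOT NULL columns excluded).
organizations: 3 nullable (expires_at, organization_id, limit_value — PK (seats, domain, kind) and explicit NOT NULL columns excluded).
Total: 5 + 3 = 8.

8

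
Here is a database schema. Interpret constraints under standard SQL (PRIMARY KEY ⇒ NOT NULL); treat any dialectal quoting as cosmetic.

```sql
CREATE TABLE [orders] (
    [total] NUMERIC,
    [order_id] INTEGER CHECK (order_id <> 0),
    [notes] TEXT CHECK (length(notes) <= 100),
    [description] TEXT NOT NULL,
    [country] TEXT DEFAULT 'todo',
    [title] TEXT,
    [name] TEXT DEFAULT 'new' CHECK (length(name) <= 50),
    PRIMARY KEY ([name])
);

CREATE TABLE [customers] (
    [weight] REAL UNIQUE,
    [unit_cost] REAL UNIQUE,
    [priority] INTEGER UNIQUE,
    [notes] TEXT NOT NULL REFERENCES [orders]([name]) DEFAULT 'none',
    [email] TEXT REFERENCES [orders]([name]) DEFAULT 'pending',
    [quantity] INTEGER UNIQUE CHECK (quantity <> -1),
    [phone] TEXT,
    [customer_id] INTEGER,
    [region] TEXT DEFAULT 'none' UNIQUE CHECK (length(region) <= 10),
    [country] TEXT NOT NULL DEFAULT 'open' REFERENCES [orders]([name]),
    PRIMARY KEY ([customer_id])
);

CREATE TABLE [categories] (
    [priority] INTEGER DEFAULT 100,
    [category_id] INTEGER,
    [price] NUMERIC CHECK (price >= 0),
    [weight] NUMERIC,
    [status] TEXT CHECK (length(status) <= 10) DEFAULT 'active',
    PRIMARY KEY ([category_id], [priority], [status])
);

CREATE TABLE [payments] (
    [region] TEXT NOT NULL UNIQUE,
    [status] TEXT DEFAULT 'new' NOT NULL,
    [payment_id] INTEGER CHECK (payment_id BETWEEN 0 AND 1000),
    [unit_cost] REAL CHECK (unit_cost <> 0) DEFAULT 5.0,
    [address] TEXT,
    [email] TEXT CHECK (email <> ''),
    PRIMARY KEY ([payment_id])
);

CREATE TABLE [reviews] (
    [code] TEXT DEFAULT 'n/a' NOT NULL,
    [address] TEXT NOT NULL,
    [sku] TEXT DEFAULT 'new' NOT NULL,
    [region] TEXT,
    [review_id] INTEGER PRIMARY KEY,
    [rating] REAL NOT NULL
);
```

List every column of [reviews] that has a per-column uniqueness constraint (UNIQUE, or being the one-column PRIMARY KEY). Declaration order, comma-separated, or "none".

review_id

- code: no UNIQUE or single-column PK constraint.
- address: no UNIQUE or single-column PK constraint.
- sku: no UNIQUE or single-column PK constraint.
- region: no UNIQUE or single-column PK constraint.
- review_id: single-column PRIMARY KEY → unique.
- rating: no UNIQUE or single-column PK constraint.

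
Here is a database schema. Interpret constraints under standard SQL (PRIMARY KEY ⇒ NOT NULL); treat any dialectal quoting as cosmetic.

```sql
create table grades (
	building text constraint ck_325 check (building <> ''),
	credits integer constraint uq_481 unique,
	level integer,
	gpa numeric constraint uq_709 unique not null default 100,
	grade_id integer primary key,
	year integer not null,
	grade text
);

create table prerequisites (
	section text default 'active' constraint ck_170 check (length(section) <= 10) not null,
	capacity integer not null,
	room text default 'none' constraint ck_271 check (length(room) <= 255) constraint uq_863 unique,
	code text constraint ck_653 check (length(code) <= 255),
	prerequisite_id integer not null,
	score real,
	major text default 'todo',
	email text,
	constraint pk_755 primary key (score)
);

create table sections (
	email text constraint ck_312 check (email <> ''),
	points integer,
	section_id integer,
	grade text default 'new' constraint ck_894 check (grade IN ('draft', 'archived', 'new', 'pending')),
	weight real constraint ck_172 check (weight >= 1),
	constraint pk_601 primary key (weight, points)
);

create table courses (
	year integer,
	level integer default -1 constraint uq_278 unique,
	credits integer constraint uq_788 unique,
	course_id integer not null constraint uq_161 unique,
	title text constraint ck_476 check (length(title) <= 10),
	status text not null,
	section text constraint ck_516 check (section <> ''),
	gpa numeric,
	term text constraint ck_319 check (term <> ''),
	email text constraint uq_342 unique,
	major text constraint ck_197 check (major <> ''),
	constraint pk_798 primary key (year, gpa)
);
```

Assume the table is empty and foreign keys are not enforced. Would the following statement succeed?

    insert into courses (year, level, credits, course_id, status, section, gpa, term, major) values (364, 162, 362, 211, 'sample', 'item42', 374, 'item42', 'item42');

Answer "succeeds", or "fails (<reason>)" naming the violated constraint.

NOT NULL columns: course_id is supplied; gpa is supplied; status is supplied; year is supplied.
CHECK constraints: 'item42' satisfies (section <> ''); 'item42' satisfies (term <> ''); 'item42' satisfies (major <> '').
No constraint is violated.

succeeds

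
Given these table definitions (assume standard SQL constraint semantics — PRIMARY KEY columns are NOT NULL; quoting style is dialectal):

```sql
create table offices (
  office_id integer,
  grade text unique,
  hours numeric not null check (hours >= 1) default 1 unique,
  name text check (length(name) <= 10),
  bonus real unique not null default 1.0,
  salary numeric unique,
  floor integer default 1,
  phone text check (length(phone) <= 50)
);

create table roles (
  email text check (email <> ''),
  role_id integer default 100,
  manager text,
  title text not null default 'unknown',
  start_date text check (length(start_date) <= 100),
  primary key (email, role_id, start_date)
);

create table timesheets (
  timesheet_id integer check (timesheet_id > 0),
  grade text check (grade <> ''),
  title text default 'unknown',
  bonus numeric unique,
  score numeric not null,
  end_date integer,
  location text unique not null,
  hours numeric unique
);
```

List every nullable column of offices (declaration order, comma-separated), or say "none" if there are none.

- office_id: no NOT NULL constraint applies → nullable.
- grade: UNIQUE does not imply NOT NULL → nullable.
- hours: declared NOT NULL → not nullable.
- name: CHECK does not forbid NULL (a CHECK constraint passes when its expression is NULL) → nullable.
- bonus: declared NOT NULL → not nullable.
- salary: UNIQUE does not imply NOT NULL → nullable.
- floor: DEFAULT only fills an omitted column; an explicit NULL is still allowed → nullable.
- phone: CHECK does not forbid NULL (a CHECK constraint passes when its expression is NULL) → nullable.

office_id, grade, name, salary, floor, phone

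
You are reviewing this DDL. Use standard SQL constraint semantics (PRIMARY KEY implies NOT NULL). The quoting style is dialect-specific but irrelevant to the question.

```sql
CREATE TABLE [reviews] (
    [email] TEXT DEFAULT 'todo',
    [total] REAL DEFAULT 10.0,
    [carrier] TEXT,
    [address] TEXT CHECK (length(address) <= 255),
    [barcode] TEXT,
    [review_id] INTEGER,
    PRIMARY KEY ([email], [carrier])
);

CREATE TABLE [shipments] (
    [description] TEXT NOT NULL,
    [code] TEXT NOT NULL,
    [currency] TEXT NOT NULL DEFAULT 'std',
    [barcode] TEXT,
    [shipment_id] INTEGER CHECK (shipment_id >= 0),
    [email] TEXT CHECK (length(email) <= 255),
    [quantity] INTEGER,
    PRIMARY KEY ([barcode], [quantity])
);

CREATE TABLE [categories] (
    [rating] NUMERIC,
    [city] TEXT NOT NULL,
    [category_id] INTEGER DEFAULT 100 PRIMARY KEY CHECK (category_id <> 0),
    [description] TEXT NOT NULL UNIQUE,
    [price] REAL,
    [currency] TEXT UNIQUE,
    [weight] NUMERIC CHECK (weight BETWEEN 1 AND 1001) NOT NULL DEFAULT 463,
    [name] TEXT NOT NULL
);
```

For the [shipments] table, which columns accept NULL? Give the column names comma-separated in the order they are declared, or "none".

- description: declared NOT NULL → not nullable.
- code: declared NOT NULL → not nullable.
- currency: declared NOT NULL → not nullable.
- barcode: part of the PRIMARY KEY, which implies NOT NULL → not nullable.
- shipment_id: CHECK does not forbid NULL (a CHECK constraint passes when its expression is NULL) → nullable.
- email: CHECK does not forbid NULL (a CHECK constraint passes when its expression is NULL) → nullable.
- quantity: part of the PRIMARY KEY, which implies NOT NULL → not nullable.

shipment_id, email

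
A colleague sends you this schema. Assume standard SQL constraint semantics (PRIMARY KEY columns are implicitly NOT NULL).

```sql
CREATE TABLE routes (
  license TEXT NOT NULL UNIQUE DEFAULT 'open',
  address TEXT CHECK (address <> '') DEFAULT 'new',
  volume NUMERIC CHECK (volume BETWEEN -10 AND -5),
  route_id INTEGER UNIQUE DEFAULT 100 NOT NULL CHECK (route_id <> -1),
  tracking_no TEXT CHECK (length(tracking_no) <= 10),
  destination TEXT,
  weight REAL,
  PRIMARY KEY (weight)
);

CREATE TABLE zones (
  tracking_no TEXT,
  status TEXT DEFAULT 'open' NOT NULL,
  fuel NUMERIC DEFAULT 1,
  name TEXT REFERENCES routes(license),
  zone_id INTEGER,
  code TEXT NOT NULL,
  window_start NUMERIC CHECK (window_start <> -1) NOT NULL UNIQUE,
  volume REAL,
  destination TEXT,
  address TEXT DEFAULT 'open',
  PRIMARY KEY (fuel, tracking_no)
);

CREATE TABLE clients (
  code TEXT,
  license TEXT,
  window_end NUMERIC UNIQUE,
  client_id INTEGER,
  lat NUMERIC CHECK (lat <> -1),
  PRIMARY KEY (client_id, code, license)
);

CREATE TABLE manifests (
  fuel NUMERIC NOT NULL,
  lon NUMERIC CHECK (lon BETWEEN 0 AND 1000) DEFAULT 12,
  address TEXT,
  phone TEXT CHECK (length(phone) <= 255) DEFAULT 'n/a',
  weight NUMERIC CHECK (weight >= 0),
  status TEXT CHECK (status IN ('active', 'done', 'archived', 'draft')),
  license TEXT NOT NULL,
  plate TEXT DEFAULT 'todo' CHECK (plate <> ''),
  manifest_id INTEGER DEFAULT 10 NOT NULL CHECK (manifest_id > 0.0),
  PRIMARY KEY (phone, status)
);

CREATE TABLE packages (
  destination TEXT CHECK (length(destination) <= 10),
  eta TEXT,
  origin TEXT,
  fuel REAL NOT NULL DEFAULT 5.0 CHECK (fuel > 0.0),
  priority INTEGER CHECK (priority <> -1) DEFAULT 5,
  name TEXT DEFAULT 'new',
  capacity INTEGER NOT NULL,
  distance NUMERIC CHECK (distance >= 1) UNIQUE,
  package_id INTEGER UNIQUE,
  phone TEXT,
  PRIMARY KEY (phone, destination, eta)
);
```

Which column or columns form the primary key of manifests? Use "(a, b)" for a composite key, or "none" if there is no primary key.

(phone, status)

A table-level PRIMARY KEY clause names 2 columns: phone, status.
This is a composite key — the combination is unique, not each column individually.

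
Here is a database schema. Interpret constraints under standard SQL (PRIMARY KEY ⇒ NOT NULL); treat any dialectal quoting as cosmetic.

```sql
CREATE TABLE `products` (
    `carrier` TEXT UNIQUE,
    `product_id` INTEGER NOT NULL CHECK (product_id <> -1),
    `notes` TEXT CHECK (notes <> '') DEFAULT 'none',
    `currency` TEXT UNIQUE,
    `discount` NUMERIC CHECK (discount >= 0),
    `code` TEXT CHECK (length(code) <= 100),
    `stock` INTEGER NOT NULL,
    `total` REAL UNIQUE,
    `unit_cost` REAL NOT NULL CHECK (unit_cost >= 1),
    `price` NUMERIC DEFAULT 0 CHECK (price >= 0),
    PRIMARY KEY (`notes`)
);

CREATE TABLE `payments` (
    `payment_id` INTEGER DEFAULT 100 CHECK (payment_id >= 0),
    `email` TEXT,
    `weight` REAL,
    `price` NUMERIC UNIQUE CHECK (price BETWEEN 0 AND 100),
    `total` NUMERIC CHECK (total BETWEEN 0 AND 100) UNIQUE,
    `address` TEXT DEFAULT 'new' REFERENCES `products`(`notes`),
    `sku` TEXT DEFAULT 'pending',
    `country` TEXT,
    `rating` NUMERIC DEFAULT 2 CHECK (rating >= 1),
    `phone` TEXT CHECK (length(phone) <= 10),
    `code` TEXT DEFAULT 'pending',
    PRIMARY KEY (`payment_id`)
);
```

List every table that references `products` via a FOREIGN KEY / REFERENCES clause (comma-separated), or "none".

- payments.address references products(notes).

payments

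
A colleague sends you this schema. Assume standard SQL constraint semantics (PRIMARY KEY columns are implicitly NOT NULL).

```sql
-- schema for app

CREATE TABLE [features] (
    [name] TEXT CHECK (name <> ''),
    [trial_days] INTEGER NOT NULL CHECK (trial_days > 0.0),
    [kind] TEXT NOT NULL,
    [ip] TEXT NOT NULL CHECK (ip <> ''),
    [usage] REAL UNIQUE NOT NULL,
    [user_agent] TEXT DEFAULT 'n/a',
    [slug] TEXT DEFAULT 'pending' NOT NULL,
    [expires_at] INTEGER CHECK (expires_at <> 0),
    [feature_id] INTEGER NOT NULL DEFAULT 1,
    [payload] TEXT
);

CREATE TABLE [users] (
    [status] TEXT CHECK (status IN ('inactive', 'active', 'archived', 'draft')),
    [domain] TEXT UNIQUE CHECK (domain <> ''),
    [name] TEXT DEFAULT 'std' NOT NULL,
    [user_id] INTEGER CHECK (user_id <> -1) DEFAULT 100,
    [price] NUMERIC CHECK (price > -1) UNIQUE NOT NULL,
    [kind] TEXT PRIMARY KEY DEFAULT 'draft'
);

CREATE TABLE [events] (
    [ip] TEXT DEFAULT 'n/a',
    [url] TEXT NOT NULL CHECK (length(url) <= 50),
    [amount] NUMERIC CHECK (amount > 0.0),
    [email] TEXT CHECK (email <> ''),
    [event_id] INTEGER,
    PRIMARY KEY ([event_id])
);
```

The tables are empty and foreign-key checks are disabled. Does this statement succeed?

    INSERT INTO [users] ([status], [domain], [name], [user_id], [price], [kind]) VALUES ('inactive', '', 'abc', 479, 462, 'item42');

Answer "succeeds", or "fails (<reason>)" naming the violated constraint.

The value '' for domain violates CHECK (domain <> '').

fails (CHECK on domain)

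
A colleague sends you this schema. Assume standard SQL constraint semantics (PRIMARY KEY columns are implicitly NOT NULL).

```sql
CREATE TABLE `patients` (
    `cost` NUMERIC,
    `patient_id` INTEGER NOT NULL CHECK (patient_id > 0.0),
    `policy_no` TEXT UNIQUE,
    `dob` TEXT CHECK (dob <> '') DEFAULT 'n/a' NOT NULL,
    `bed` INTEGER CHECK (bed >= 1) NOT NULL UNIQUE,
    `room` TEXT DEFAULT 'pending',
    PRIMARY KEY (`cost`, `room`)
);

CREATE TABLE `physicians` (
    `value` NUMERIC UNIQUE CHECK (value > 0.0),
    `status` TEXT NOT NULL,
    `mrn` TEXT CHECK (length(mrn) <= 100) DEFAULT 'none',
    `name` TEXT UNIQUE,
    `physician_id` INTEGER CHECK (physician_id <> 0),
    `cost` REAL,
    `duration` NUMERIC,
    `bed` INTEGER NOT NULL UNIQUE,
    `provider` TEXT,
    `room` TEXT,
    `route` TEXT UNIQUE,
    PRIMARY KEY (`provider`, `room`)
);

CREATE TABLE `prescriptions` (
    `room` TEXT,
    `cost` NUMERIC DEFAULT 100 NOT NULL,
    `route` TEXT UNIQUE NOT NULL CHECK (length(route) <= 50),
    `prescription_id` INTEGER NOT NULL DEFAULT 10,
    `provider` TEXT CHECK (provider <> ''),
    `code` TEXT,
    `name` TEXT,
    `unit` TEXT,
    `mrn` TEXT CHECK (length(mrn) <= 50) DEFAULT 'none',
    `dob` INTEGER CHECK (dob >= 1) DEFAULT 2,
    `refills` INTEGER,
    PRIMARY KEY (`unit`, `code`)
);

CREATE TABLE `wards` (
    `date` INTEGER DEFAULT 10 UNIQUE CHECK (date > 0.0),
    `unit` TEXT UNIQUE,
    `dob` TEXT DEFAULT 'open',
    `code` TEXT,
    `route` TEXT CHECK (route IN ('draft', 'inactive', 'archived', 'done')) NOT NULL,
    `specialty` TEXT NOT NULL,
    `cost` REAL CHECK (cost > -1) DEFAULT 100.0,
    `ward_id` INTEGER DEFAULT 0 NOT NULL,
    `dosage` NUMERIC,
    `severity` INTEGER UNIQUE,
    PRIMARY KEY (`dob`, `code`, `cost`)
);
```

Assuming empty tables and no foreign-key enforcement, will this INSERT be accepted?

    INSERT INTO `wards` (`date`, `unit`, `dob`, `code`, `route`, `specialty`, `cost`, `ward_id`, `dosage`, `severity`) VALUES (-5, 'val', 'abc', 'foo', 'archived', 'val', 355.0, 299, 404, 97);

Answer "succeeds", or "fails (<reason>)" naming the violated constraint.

The value -5 for date violates CHECK (date > 0.0).

fails (CHECK on date)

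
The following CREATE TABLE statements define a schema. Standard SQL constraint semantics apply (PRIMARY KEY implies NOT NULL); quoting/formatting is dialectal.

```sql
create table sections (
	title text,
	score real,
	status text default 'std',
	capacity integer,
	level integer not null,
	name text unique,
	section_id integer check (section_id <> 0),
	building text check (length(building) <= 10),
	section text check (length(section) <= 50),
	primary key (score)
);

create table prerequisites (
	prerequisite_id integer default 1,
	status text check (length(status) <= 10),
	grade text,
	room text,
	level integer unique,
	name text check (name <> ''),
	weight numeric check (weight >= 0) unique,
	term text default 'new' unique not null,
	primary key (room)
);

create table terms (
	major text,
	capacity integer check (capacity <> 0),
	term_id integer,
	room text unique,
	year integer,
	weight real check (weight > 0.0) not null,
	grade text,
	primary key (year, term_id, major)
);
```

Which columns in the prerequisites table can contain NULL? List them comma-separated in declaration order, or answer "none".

- prerequisite_id: DEFAULT only fills an omitted column; an explicit NULL is still allowed → nullable.
- status: CHECK does not forbid NULL (a CHECK constraint passes when its expression is NULL) → nullable.
- grade: no NOT NULL constraint applies → nullable.
- room: part of the PRIMARY KEY, which implies NOT NULL → not nullable.
- level: UNIQUE does not imply NOT NULL → nullable.
- name: CHECK does not forbid NULL (a CHECK constraint passes when its expression is NULL) → nullable.
- weight: CHECK does not forbid NULL (a CHECK constraint passes when its expression is NULL) → nullable.
- term: declared NOT NULL → not nullable.

prerequisite_id, status, grade, level, name, weight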